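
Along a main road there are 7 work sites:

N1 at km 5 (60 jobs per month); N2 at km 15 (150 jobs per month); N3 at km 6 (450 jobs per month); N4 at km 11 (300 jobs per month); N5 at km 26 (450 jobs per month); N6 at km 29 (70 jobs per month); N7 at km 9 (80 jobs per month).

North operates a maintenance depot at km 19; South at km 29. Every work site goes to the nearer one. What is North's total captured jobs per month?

1040

The indifferent point is the midpoint (19+29)/2 = 24; work sites left of it (closer to North at 19) go to North, those right go to South.
  N1 at 5 (w=60) → North
  N3 at 6 (w=450) → North
  N7 at 9 (w=80) → North
  N4 at 11 (w=300) → North
  N2 at 15 (w=150) → North
  N5 at 26 (w=450) → South
  N6 at 29 (w=70) → South
North captures 1040; South captures 520.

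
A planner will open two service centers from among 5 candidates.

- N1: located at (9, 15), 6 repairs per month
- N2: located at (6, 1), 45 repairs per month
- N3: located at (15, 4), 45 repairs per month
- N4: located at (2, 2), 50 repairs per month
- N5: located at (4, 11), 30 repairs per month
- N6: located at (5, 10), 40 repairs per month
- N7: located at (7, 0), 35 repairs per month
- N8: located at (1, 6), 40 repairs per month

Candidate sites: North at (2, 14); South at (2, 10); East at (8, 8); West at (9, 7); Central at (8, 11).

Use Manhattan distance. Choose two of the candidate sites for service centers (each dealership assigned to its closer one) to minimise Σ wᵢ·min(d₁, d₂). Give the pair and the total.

{South, West}, total 1983

Evaluate every pair (each demand assigned to the nearer of the two):
  {South, West}: total = 1983
  {South, East}: total = 2073
  {West, Central}: total = 2395
  {South, Central}: total = 2430
  {East, Central}: total = 2485
  {East, West}: total = 2543
  {North, West}: total = 2563
  {North, East}: total = 2573
  {North, South}: total = 2823
  {North, Central}: total = 2860
Best pair: {South, West} with total 1983.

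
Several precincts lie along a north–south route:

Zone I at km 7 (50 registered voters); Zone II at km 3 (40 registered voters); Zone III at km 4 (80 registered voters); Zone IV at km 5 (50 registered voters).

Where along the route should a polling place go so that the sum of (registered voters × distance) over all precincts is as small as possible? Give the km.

x = 4

For a sum of weighted absolute distances on a line, the optimum is the weighted median (not the mean). Total weight W = 220; half-weight = 110.
Sort by position and accumulate weight:
  km 3 (Zone II, w=40) → cum 40
  km 4 (Zone III, w=80) → cum 120  ≥ 110 → median here
  km 5 (Zone IV, w=50) → cum 170
  km 7 (Zone I, w=50) → cum 220
Optimal location: km 4.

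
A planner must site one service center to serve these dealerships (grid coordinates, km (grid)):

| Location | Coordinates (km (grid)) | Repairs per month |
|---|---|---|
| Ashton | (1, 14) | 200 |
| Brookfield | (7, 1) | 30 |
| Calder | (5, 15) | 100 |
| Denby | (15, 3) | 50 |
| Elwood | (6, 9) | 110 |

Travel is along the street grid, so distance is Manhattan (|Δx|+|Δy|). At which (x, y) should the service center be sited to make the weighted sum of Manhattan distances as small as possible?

Manhattan distance separates: Σwᵢ(|x−xᵢ|+|y−yᵢ|) = Σwᵢ|x−xᵢ| + Σwᵢ|y−yᵢ|, so x and y are optimised independently as 1-D weighted medians.
Total weight W = 490; half = 245.
x-coordinate, sorted with cumulative weight:
  x=1 (Ashton, w=200) cum 200
  x=5 (Calder, w=100) cum 300  ← median
  x=6 (Elwood, w=110) cum 410
  x=7 (Brookfield, w=30) cum 440
  x=15 (Denby, w=50) cum 490
⇒ x* = 5
y-coordinate, sorted with cumulative weight:
  y=1 (Brookfield, w=30) cum 30
  y=3 (Denby, w=50) cum 80
  y=9 (Elwood, w=110) cum 190
  y=14 (Ashton, w=200) cum 390  ← median
  y=15 (Calder, w=100) cum 490
⇒ y* = 14

(5, 14)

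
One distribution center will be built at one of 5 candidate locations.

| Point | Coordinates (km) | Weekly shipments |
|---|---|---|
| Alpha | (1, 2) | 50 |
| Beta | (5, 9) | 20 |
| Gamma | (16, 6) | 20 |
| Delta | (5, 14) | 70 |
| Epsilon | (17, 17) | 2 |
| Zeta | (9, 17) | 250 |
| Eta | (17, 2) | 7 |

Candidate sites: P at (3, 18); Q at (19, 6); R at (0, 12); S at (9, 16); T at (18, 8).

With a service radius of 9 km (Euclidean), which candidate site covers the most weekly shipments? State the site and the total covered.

Coverage radius r = 9 km; a point is covered iff (Δx)²+(Δy)² ≤ 9² = 81.
  P (3, 18): covers {Delta, Zeta} → 320
  Q (19, 6): covers {Gamma, Eta} → 27
  R (0, 12): covers {Beta, Delta} → 90
  S (9, 16): covers {Beta, Delta, Epsilon, Zeta} → 342
  T (18, 8): covers {Gamma, Eta} → 27
Maximum coverage at S: 342 weekly shipments.

S, covering 342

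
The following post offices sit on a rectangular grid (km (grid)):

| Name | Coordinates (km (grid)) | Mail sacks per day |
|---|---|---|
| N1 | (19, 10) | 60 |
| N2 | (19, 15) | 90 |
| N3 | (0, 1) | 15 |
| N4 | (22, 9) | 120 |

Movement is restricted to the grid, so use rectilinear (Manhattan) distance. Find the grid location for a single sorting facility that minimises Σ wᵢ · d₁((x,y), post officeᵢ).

Manhattan distance separates: Σwᵢ(|x−xᵢ|+|y−yᵢ|) = Σwᵢ|x−xᵢ| + Σwᵢ|y−yᵢ|, so x and y are optimised independently as 1-D weighted medians.
Total weight W = 285; half = 142.5.
x-coordinate, sorted with cumulative weight:
  x=0 (N3, w=15) cum 15
  x=19 (N1, w=60) cum 75
  x=19 (N2, w=90) cum 165  ← median
  x=22 (N4, w=120) cum 285
⇒ x* = 19
y-coordinate, sorted with cumulative weight:
  y=1 (N3, w=15) cum 15
  y=9 (N4, w=120) cum 135
  y=10 (N1, w=60) cum 195  ← median
  y=15 (N2, w=90) cum 285
⇒ y* = 10

(19, 10)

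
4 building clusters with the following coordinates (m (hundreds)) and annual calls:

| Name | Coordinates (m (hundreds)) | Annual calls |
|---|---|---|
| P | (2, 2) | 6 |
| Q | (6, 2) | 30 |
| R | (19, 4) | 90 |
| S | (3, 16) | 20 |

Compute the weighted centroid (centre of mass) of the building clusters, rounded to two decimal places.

The minimiser of Σwᵢ‖p−pᵢ‖² is the weighted centroid p* = (Σwᵢpᵢ)/(Σwᵢ).
Σwᵢ = 146.
Σwᵢxᵢ = 6·2 + 30·6 + 90·19 + 20·3 = 1962.
Σwᵢyᵢ = 6·2 + 30·2 + 90·4 + 20·16 = 752.
x* = 1962/146 = 13.44, y* = 752/146 = 5.15.

(13.44, 5.15)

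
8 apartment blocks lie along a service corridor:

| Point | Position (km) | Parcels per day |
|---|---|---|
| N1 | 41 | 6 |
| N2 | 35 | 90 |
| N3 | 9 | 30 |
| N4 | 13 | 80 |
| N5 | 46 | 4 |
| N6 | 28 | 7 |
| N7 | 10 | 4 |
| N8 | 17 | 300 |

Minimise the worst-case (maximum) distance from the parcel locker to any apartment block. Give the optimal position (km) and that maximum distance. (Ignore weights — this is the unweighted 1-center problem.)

location 27.5, max distance 18.5

The 1-center on a line is the midpoint of the two extreme points: leftmost at 9, rightmost at 46.
Optimal location = (9 + 46)/2 = 27.5; maximum distance = (46 − 9)/2 = 18.5.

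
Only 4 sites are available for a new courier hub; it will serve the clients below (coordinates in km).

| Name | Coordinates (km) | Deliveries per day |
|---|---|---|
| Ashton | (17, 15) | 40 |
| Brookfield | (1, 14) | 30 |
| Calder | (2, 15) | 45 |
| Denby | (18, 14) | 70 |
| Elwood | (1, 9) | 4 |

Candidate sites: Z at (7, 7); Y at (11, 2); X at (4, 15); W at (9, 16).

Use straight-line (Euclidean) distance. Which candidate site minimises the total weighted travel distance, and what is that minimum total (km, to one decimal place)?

W, total 1576.0 km

Total weighted distance at each candidate:
  Z (7, 7): total = 2151.4
  Y (11, 2): total = 2774.1
  X (4, 15): total = 1714.2
  W (9, 16): total = 1576.0
Minimum is at W with total 1576.0 km.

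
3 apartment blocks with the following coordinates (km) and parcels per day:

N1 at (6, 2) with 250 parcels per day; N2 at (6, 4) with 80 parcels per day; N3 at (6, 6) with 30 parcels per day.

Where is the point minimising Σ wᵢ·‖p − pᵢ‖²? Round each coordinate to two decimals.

The minimiser of Σwᵢ‖p−pᵢ‖² is the weighted centroid p* = (Σwᵢpᵢ)/(Σwᵢ).
Σwᵢ = 360.
Σwᵢxᵢ = 250·6 + 80·6 + 30·6 = 2160.
Σwᵢyᵢ = 250·2 + 80·4 + 30·6 = 1000.
x* = 2160/360 = 6.00, y* = 1000/360 = 2.78.

(6.00, 2.78)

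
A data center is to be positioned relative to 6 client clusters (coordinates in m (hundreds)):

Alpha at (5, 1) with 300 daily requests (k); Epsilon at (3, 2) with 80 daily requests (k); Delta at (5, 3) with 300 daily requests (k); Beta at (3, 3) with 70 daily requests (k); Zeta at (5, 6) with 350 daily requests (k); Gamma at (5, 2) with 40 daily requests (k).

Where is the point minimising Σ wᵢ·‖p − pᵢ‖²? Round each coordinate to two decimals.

The minimiser of Σwᵢ‖p−pᵢ‖² is the weighted centroid p* = (Σwᵢpᵢ)/(Σwᵢ).
Σwᵢ = 1140.
Σwᵢxᵢ = 300·5 + 80·3 + 300·5 + 70·3 + 350·5 + 40·5 = 5400.
Σwᵢyᵢ = 300·1 + 80·2 + 300·3 + 70·3 + 350·6 + 40·2 = 3750.
x* = 5400/1140 = 4.74, y* = 3750/1140 = 3.29.

(4.74, 3.29)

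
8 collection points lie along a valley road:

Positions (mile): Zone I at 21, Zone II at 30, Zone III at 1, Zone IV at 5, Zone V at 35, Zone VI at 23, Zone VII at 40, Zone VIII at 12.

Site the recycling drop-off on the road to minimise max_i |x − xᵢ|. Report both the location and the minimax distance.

The 1-center on a line is the midpoint of the two extreme points: leftmost at 1, rightmost at 40.
Optimal location = (1 + 40)/2 = 20.5; maximum distance = (40 − 1)/2 = 19.5.

location 20.5, max distance 19.5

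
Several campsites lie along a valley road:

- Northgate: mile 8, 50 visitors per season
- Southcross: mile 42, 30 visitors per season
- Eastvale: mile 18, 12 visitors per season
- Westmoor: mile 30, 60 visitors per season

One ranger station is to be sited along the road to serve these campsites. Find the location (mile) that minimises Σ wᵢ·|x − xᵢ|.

x = 30

For a sum of weighted absolute distances on a line, the optimum is the weighted median (not the mean). Total weight W = 152; half-weight = 76.
Sort by position and accumulate weight:
  mile 8 (Northgate, w=50) → cum 50
  mile 18 (Eastvale, w=12) → cum 62
  mile 30 (Westmoor, w=60) → cum 122  ≥ 76 → median here
  mile 42 (Southcross, w=30) → cum 152
Optimal location: mile 30.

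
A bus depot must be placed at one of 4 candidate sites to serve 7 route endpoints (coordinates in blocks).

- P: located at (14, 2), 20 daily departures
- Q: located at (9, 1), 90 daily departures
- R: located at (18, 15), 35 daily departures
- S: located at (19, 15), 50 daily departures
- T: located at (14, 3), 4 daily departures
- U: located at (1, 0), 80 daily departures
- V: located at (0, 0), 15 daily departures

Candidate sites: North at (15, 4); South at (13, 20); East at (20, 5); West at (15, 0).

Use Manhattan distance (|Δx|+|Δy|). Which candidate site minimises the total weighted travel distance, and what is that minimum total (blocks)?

Total weighted distance at each candidate:
  North (15, 4): total = 3843
  South (13, 20): total = 6477
  East (20, 5): total = 4827
  West (15, 0): total = 3631
Minimum is at West with total 3631 blocks.

West, total 3631 blocks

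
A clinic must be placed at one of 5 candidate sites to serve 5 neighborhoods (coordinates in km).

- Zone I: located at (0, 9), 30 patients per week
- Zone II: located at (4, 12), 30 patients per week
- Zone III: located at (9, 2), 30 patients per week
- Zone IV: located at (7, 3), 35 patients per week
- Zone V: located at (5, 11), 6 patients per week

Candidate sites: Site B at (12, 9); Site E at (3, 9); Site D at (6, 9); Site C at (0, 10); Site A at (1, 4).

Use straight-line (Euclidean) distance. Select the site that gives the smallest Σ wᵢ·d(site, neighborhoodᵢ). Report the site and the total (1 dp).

Total weighted distance at each candidate:
  Site B (12, 9): total = 1161.8
  Site E (3, 9): total = 730.8
  Site D (6, 9): total = 743.0
  Site C (0, 10): total = 902.5
  Site A (1, 4): total = 917.9
Minimum is at Site E with total 730.8 km.

Site E, total 730.8 km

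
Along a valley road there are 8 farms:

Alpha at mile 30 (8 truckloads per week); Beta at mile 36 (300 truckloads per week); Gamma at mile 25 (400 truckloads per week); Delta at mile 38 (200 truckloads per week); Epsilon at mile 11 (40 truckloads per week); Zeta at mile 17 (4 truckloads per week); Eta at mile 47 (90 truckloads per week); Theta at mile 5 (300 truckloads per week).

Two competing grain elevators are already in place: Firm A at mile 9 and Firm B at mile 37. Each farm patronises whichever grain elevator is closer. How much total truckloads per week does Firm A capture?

The indifferent point is the midpoint (9+37)/2 = 23; farms left of it (closer to Firm A at 9) go to Firm A, those right go to Firm B.
  Theta at 5 (w=300) → Firm A
  Epsilon at 11 (w=40) → Firm A
  Zeta at 17 (w=4) → Firm A
  Gamma at 25 (w=400) → Firm B
  Alpha at 30 (w=8) → Firm B
  Beta at 36 (w=300) → Firm B
  Delta at 38 (w=200) → Firm B
  Eta at 47 (w=90) → Firm B
Firm A captures 344; Firm B captures 998.

344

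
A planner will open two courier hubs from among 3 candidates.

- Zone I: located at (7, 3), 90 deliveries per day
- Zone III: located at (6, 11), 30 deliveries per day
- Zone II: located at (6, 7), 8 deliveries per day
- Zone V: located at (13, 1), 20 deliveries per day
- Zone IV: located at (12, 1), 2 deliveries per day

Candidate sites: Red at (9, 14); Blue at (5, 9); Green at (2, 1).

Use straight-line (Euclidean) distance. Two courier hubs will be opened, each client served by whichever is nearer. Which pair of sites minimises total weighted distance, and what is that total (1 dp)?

{Blue, Green}, total 809.6

Evaluate every pair (each demand assigned to the nearer of the two):
  {Blue, Green}: total = 809.6
  {Red, Blue}: total = 901.7
  {Red, Green}: total = 909.6
Best pair: {Blue, Green} with total 809.6.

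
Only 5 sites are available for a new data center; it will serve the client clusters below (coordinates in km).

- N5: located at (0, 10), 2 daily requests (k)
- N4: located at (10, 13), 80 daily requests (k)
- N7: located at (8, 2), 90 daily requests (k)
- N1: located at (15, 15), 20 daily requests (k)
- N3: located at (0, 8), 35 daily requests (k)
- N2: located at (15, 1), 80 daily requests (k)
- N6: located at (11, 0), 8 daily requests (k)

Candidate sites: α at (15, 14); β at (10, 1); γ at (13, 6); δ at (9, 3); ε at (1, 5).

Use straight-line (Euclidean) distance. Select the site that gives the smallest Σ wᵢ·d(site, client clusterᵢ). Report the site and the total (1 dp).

Total weighted distance at each candidate:
  α (15, 14): total = 3431.2
  β (10, 1): total = 2324.0
  γ (13, 6): total = 2338.9
  δ (9, 3): total = 2117.6
  ε (1, 5): total = 3368.0
Minimum is at δ with total 2117.6 km.

δ, total 2117.6 km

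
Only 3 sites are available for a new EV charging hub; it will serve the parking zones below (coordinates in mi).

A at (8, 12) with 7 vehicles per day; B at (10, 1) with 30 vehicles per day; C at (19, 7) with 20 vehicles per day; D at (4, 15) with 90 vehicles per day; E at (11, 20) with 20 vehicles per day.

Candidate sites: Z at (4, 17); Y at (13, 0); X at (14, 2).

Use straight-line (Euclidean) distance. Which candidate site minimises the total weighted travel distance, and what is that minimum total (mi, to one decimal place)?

Total weighted distance at each candidate:
  Z (4, 17): total = 1250.3
  Y (13, 0): total = 2346.6
  X (14, 2): total = 2187.8
Minimum is at Z with total 1250.3 mi.

Z, total 1250.3 mi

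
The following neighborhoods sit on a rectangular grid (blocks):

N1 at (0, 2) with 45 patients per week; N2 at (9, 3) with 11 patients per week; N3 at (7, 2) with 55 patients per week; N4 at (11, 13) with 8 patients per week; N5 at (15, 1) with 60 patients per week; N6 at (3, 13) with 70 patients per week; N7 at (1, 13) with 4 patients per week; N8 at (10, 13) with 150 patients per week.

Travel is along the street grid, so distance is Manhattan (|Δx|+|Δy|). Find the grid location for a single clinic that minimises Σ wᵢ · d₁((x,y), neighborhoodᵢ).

(10, 13)

Manhattan distance separates: Σwᵢ(|x−xᵢ|+|y−yᵢ|) = Σwᵢ|x−xᵢ| + Σwᵢ|y−yᵢ|, so x and y are optimised independently as 1-D weighted medians.
Total weight W = 403; half = 201.5.
x-coordinate, sorted with cumulative weight:
  x=0 (N1, w=45) cum 45
  x=1 (N7, w=4) cum 49
  x=3 (N6, w=70) cum 119
  x=7 (N3, w=55) cum 174
  x=9 (N2, w=11) cum 185
  x=10 (N8, w=150) cum 335  ← median
  x=11 (N4, w=8) cum 343
  x=15 (N5, w=60) cum 403
⇒ x* = 10
y-coordinate, sorted with cumulative weight:
  y=1 (N5, w=60) cum 60
  y=2 (N1, w=45) cum 105
  y=2 (N3, w=55) cum 160
  y=3 (N2, w=11) cum 171
  y=13 (N4, w=8) cum 179
  y=13 (N6, w=70) cum 249  ← median
  y=13 (N7, w=4) cum 253
  y=13 (N8, w=150) cum 403
⇒ y* = 13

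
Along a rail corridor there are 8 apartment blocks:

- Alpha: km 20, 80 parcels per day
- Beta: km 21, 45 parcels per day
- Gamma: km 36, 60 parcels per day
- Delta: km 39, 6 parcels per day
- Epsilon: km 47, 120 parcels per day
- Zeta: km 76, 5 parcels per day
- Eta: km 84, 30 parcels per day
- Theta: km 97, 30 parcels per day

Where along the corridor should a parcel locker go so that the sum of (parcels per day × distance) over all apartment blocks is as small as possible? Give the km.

x = 39

For a sum of weighted absolute distances on a line, the optimum is the weighted median (not the mean). Total weight W = 376; half-weight = 188.
Sort by position and accumulate weight:
  km 20 (Alpha, w=80) → cum 80
  km 21 (Beta, w=45) → cum 125
  km 36 (Gamma, w=60) → cum 185
  km 39 (Delta, w=6) → cum 191  ≥ 188 → median here
  km 47 (Epsilon, w=120) → cum 311
  km 76 (Zeta, w=5) → cum 316
  km 84 (Eta, w=30) → cum 346
  km 97 (Theta, w=30) → cum 376
Optimal location: km 39.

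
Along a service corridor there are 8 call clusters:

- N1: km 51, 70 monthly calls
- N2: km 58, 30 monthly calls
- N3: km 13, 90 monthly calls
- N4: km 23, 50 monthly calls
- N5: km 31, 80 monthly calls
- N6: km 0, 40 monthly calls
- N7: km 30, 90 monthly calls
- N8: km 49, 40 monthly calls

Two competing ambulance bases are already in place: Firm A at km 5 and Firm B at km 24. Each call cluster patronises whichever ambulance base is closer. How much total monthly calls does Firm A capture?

The indifferent point is the midpoint (5+24)/2 = 14.5; call clusters left of it (closer to Firm A at 5) go to Firm A, those right go to Firm B.
  N6 at 0 (w=40) → Firm A
  N3 at 13 (w=90) → Firm A
  N4 at 23 (w=50) → Firm B
  N7 at 30 (w=90) → Firm B
  N5 at 31 (w=80) → Firm B
  N8 at 49 (w=40) → Firm B
  N1 at 51 (w=70) → Firm B
  N2 at 58 (w=30) → Firm B
Firm A captures 130; Firm B captures 360.

130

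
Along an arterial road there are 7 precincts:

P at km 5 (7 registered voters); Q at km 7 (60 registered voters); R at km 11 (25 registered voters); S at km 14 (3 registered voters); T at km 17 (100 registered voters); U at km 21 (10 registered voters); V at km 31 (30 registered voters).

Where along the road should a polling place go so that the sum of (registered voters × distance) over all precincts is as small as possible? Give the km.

x = 17

For a sum of weighted absolute distances on a line, the optimum is the weighted median (not the mean). Total weight W = 235; half-weight = 117.5.
Sort by position and accumulate weight:
  km 5 (P, w=7) → cum 7
  km 7 (Q, w=60) → cum 67
  km 11 (R, w=25) → cum 92
  km 14 (S, w=3) → cum 95
  km 17 (T, w=100) → cum 195  ≥ 117.5 → median here
  km 21 (U, w=10) → cum 205
  km 31 (V, w=30) → cum 235
Optimal location: km 17.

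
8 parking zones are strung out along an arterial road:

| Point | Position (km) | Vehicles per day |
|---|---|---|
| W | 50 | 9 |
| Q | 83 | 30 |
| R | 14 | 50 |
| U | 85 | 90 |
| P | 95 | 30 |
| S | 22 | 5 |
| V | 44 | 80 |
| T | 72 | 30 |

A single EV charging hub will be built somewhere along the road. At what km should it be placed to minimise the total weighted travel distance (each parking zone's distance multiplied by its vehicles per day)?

x = 72

For a sum of weighted absolute distances on a line, the optimum is the weighted median (not the mean). Total weight W = 324; half-weight = 162.
Sort by position and accumulate weight:
  km 14 (R, w=50) → cum 50
  km 22 (S, w=5) → cum 55
  km 44 (V, w=80) → cum 135
  km 50 (W, w=9) → cum 144
  km 72 (T, w=30) → cum 174  ≥ 162 → median here
  km 83 (Q, w=30) → cum 204
  km 85 (U, w=90) → cum 294
  km 95 (P, w=30) → cum 324
Optimal location: km 72.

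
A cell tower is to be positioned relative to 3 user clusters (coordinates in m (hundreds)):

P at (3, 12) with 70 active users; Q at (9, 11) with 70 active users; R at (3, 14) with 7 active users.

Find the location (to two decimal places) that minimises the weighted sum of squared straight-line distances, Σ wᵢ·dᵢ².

The minimiser of Σwᵢ‖p−pᵢ‖² is the weighted centroid p* = (Σwᵢpᵢ)/(Σwᵢ).
Σwᵢ = 147.
Σwᵢxᵢ = 70·3 + 70·9 + 7·3 = 861.
Σwᵢyᵢ = 70·12 + 70·11 + 7·14 = 1708.
x* = 861/147 = 5.86, y* = 1708/147 = 11.62.

(5.86, 11.62)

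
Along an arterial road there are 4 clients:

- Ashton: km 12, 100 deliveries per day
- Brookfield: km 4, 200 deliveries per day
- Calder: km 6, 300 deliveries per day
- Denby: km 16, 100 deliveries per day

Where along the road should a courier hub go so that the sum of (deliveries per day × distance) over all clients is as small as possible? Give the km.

For a sum of weighted absolute distances on a line, the optimum is the weighted median (not the mean). Total weight W = 700; half-weight = 350.
Sort by position and accumulate weight:
  km 4 (Brookfield, w=200) → cum 200
  km 6 (Calder, w=300) → cum 500  ≥ 350 → median here
  km 12 (Ashton, w=100) → cum 600
  km 16 (Denby, w=100) → cum 700
Optimal location: km 6.

x = 6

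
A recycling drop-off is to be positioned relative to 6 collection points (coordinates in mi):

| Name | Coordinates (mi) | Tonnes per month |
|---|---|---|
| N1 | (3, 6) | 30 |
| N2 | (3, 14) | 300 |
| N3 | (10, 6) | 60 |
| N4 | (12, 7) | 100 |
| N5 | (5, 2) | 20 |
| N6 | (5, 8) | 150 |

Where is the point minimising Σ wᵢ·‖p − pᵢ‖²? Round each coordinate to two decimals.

(5.52, 10.12)

The minimiser of Σwᵢ‖p−pᵢ‖² is the weighted centroid p* = (Σwᵢpᵢ)/(Σwᵢ).
Σwᵢ = 660.
Σwᵢxᵢ = 30·3 + 300·3 + 60·10 + 100·12 + 20·5 + 150·5 = 3640.
Σwᵢyᵢ = 30·6 + 300·14 + 60·6 + 100·7 + 20·2 + 150·8 = 6680.
x* = 3640/660 = 5.52, y* = 6680/660 = 10.12.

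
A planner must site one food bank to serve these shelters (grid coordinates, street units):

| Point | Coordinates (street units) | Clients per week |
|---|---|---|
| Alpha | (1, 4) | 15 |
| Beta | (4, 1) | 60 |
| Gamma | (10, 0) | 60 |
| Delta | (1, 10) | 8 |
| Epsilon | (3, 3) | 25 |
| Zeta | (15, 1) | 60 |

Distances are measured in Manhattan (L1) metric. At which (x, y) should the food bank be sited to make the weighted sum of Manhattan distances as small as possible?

Manhattan distance separates: Σwᵢ(|x−xᵢ|+|y−yᵢ|) = Σwᵢ|x−xᵢ| + Σwᵢ|y−yᵢ|, so x and y are optimised independently as 1-D weighted medians.
Total weight W = 228; half = 114.
x-coordinate, sorted with cumulative weight:
  x=1 (Alpha, w=15) cum 15
  x=1 (Delta, w=8) cum 23
  x=3 (Epsilon, w=25) cum 48
  x=4 (Beta, w=60) cum 108
  x=10 (Gamma, w=60) cum 168  ← median
  x=15 (Zeta, w=60) cum 228
⇒ x* = 10
y-coordinate, sorted with cumulative weight:
  y=0 (Gamma, w=60) cum 60
  y=1 (Beta, w=60) cum 120  ← median
  y=1 (Zeta, w=60) cum 180
  y=3 (Epsilon, w=25) cum 205
  y=4 (Alpha, w=15) cum 220
  y=10 (Delta, w=8) cum 228
⇒ y* = 1

(10, 1)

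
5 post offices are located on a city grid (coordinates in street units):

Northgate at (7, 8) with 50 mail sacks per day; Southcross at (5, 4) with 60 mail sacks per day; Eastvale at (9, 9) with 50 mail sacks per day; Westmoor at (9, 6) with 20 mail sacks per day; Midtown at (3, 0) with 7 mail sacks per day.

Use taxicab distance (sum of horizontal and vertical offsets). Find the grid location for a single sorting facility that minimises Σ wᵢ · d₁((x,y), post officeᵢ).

Manhattan distance separates: Σwᵢ(|x−xᵢ|+|y−yᵢ|) = Σwᵢ|x−xᵢ| + Σwᵢ|y−yᵢ|, so x and y are optimised independently as 1-D weighted medians.
Total weight W = 187; half = 93.5.
x-coordinate, sorted with cumulative weight:
  x=3 (Midtown, w=7) cum 7
  x=5 (Southcross, w=60) cum 67
  x=7 (Northgate, w=50) cum 117  ← median
  x=9 (Eastvale, w=50) cum 167
  x=9 (Westmoor, w=20) cum 187
⇒ x* = 7
y-coordinate, sorted with cumulative weight:
  y=0 (Midtown, w=7) cum 7
  y=4 (Southcross, w=60) cum 67
  y=6 (Westmoor, w=20) cum 87
  y=8 (Northgate, w=50) cum 137  ← median
  y=9 (Eastvale, w=50) cum 187
⇒ y* = 8

(7, 8)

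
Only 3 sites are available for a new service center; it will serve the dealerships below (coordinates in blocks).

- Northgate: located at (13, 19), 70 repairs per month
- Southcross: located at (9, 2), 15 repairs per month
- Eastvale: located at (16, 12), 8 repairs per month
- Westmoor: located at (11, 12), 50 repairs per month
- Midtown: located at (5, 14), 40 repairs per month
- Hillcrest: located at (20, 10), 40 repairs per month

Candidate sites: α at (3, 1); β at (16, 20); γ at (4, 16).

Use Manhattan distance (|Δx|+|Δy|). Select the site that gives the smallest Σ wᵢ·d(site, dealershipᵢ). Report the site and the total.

Total weighted distance at each candidate:
  α (3, 1): total = 4847
  β (16, 20): total = 2609
  γ (4, 16): total = 2803
Minimum is at β with total 2609 blocks.

β, total 2609 blocks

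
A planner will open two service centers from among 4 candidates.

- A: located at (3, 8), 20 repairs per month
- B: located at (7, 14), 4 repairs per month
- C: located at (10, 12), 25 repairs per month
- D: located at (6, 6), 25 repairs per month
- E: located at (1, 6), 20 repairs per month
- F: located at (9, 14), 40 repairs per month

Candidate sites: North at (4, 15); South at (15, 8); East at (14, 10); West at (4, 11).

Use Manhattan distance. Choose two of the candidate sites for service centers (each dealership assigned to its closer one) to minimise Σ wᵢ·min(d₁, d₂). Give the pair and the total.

{North, West}, total 846

Evaluate every pair (each demand assigned to the nearer of the two):
  {North, West}: total = 846
  {East, West}: total = 909
  {South, West}: total = 934
  {North, East}: total = 1081
  {North, South}: total = 1156
  {South, East}: total = 1389
Best pair: {North, West} with total 846.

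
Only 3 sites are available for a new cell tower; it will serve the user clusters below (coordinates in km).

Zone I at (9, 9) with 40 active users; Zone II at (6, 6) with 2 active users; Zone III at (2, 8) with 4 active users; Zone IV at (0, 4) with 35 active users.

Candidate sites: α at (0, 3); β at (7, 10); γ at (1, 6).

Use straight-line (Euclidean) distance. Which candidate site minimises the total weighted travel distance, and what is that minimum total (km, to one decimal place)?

γ, total 439.0 km

Total weighted distance at each candidate:
  α (0, 3): total = 502.6
  β (7, 10): total = 441.9
  γ (1, 6): total = 439.0
Minimum is at γ with total 439.0 km.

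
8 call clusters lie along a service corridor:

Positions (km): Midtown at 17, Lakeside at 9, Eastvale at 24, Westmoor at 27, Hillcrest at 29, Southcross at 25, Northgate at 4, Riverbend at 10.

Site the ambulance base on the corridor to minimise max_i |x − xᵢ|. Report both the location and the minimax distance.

location 16.5, max distance 12.5

The 1-center on a line is the midpoint of the two extreme points: leftmost at 4, rightmost at 29.
Optimal location = (4 + 29)/2 = 16.5; maximum distance = (29 − 4)/2 = 12.5.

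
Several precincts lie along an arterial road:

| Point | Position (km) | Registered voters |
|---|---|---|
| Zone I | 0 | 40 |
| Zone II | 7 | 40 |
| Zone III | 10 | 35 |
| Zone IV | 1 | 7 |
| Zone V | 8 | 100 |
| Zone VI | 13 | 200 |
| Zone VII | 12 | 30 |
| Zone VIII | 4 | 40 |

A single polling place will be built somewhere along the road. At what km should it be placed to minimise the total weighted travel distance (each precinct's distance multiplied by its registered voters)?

x = 10

For a sum of weighted absolute distances on a line, the optimum is the weighted median (not the mean). Total weight W = 492; half-weight = 246.
Sort by position and accumulate weight:
  km 0 (Zone I, w=40) → cum 40
  km 1 (Zone IV, w=7) → cum 47
  km 4 (Zone VIII, w=40) → cum 87
  km 7 (Zone II, w=40) → cum 127
  km 8 (Zone V, w=100) → cum 227
  km 10 (Zone III, w=35) → cum 262  ≥ 246 → median here
  km 12 (Zone VII, w=30) → cum 292
  km 13 (Zone VI, w=200) → cum 492
Optimal location: km 10.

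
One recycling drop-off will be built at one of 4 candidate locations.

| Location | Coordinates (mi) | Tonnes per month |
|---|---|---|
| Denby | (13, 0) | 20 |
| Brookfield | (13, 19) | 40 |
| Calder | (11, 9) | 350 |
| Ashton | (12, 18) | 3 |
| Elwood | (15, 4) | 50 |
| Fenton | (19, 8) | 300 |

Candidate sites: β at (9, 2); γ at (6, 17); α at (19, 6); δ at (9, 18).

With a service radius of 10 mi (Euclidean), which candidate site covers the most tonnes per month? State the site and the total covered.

α, covering 720

Coverage radius r = 10 mi; a point is covered iff (Δx)²+(Δy)² ≤ 10² = 100.
  β (9, 2): covers {Denby, Calder, Elwood} → 420
  γ (6, 17): covers {Brookfield, Calder, Ashton} → 393
  α (19, 6): covers {Denby, Calder, Elwood, Fenton} → 720
  δ (9, 18): covers {Brookfield, Calder, Ashton} → 393
Maximum coverage at α: 720 tonnes per month.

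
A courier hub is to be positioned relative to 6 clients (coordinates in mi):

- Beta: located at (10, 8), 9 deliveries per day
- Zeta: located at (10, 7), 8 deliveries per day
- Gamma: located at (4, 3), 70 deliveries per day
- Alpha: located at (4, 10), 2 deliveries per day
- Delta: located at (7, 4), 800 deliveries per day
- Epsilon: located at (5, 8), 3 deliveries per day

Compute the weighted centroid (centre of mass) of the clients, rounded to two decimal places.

(6.81, 4.02)

The minimiser of Σwᵢ‖p−pᵢ‖² is the weighted centroid p* = (Σwᵢpᵢ)/(Σwᵢ).
Σwᵢ = 892.
Σwᵢxᵢ = 9·10 + 8·10 + 70·4 + 2·4 + 800·7 + 3·5 = 6073.
Σwᵢyᵢ = 9·8 + 8·7 + 70·3 + 2·10 + 800·4 + 3·8 = 3582.
x* = 6073/892 = 6.81, y* = 3582/892 = 4.02.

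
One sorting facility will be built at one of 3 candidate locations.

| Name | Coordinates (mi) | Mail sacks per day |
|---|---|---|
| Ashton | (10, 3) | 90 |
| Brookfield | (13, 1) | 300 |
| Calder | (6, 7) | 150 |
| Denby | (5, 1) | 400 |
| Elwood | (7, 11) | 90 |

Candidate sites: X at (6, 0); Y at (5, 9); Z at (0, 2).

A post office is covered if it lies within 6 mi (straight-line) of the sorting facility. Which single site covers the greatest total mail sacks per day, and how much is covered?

X, covering 490

Coverage radius r = 6 mi; a point is covered iff (Δx)²+(Δy)² ≤ 6² = 36.
  X (6, 0): covers {Ashton, Denby} → 490
  Y (5, 9): covers {Calder, Elwood} → 240
  Z (0, 2): covers {Denby} → 400
Maximum coverage at X: 490 mail sacks per day.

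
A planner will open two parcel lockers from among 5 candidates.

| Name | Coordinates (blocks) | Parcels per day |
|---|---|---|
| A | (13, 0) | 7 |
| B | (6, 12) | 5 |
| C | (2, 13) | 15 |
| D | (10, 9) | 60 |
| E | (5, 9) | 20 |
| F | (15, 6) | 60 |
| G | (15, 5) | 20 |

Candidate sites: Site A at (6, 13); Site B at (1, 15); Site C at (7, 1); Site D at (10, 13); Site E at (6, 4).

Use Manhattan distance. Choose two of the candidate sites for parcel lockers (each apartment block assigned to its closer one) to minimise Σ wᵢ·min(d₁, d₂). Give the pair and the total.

Evaluate every pair (each demand assigned to the nearer of the two):
  {Site D, Site E}: total = 1442
  {Site A, Site D}: total = 1497
  {Site C, Site D}: total = 1574
  {Site A, Site E}: total = 1582
  {Site B, Site D}: total = 1582
  {Site B, Site E}: total = 1682
  {Site A, Site C}: total = 1714
  {Site C, Site E}: total = 1804
  {Site B, Site C}: total = 2014
  {Site A, Site B}: total = 2070
Best pair: {Site D, Site E} with total 1442.

{Site D, Site E}, total 1442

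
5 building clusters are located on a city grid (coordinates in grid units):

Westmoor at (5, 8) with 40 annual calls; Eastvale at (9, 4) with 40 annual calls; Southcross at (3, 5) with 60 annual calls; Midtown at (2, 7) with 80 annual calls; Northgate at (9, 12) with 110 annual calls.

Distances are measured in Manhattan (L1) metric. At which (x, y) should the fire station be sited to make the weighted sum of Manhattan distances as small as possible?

Manhattan distance separates: Σwᵢ(|x−xᵢ|+|y−yᵢ|) = Σwᵢ|x−xᵢ| + Σwᵢ|y−yᵢ|, so x and y are optimised independently as 1-D weighted medians.
Total weight W = 330; half = 165.
x-coordinate, sorted with cumulative weight:
  x=2 (Midtown, w=80) cum 80
  x=3 (Southcross, w=60) cum 140
  x=5 (Westmoor, w=40) cum 180  ← median
  x=9 (Eastvale, w=40) cum 220
  x=9 (Northgate, w=110) cum 330
⇒ x* = 5
y-coordinate, sorted with cumulative weight:
  y=4 (Eastvale, w=40) cum 40
  y=5 (Southcross, w=60) cum 100
  y=7 (Midtown, w=80) cum 180  ← median
  y=8 (Westmoor, w=40) cum 220
  y=12 (Northgate, w=110) cum 330
⇒ y* = 7

(5, 7)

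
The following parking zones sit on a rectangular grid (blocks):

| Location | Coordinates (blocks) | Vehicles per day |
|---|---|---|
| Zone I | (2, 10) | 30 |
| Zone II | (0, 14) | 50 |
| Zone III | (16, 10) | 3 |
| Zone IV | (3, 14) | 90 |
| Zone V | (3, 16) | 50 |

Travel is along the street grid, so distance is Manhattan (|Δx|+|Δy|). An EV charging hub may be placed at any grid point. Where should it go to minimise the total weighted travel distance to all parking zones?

Manhattan distance separates: Σwᵢ(|x−xᵢ|+|y−yᵢ|) = Σwᵢ|x−xᵢ| + Σwᵢ|y−yᵢ|, so x and y are optimised independently as 1-D weighted medians.
Total weight W = 223; half = 111.5.
x-coordinate, sorted with cumulative weight:
  x=0 (Zone II, w=50) cum 50
  x=2 (Zone I, w=30) cum 80
  x=3 (Zone IV, w=90) cum 170  ← median
  x=3 (Zone V, w=50) cum 220
  x=16 (Zone III, w=3) cum 223
⇒ x* = 3
y-coordinate, sorted with cumulative weight:
  y=10 (Zone I, w=30) cum 30
  y=10 (Zone III, w=3) cum 33
  y=14 (Zone II, w=50) cum 83
  y=14 (Zone IV, w=90) cum 173  ← median
  y=16 (Zone V, w=50) cum 223
⇒ y* = 14

(3, 14)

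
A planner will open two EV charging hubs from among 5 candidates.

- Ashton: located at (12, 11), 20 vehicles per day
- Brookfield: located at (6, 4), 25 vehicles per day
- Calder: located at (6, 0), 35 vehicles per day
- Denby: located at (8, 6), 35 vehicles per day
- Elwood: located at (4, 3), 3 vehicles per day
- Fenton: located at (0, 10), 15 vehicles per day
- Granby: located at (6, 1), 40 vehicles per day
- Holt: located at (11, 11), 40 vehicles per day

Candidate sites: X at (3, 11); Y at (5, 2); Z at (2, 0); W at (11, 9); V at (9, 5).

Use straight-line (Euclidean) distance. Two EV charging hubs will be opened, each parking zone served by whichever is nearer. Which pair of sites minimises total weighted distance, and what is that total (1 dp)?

Evaluate every pair (each demand assigned to the nearer of the two):
  {Y, W}: total = 609.7
  {Y, V}: total = 773.1
  {W, V}: total = 827.9
  {Z, W}: total = 883.3
  {X, Y}: total = 917.4
  {X, V}: total = 983.4
  {Z, V}: total = 984.4
  {Y, Z}: total = 1172.2
  {X, Z}: total = 1252.1
  {X, W}: total = 1259.3
Best pair: {Y, W} with total 609.7.

{Y, W}, total 609.7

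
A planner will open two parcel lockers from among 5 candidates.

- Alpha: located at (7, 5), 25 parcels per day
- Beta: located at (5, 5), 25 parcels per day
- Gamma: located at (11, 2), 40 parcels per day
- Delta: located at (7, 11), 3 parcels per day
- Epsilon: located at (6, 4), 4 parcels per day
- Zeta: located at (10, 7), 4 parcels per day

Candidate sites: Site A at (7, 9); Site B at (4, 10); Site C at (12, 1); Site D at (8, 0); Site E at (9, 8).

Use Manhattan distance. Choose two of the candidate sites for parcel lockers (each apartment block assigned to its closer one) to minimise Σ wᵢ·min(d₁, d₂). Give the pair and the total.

{Site A, Site C}, total 380

Evaluate every pair (each demand assigned to the nearer of the two):
  {Site A, Site C}: total = 380
  {Site C, Site E}: total = 431
  {Site A, Site D}: total = 500
  {Site B, Site C}: total = 506
  {Site C, Site D}: total = 522
  {Site D, Site E}: total = 547
  {Site B, Site D}: total = 572
  {Site A, Site E}: total = 608
  {Site B, Site E}: total = 643
  {Site A, Site B}: total = 740
Best pair: {Site A, Site C} with total 380.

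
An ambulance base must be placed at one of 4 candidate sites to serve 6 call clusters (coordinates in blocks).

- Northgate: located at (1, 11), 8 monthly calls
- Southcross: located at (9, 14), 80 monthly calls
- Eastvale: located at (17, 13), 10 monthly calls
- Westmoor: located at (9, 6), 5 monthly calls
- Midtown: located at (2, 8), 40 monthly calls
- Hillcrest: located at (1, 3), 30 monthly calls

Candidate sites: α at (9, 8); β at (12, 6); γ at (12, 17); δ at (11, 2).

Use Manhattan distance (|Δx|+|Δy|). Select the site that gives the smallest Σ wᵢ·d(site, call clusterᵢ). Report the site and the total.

Total weighted distance at each candidate:
  α (9, 8): total = 1378
  β (12, 6): total = 2043
  γ (12, 17): total = 2286
  δ (11, 2): total = 2402
Minimum is at α with total 1378 blocks.

α, total 1378 blocks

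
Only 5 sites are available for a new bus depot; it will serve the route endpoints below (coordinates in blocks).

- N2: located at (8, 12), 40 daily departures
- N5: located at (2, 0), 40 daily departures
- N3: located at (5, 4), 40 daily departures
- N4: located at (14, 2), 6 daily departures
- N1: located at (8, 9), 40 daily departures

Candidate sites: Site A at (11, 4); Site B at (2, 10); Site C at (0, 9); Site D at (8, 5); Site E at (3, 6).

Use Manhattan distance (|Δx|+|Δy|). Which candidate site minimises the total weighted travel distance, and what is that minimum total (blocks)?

Site D, total 1094 blocks

Total weighted distance at each candidate:
  Site A (11, 4): total = 1550
  Site B (2, 10): total = 1480
  Site C (0, 9): total = 1726
  Site D (8, 5): total = 1094
  Site E (3, 6): total = 1290
Minimum is at Site D with total 1094 blocks.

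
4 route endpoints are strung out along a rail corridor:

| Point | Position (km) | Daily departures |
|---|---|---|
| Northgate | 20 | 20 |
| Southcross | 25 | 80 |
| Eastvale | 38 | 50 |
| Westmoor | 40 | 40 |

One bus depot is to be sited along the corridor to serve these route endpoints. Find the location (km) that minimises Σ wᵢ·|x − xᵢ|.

For a sum of weighted absolute distances on a line, the optimum is the weighted median (not the mean). Total weight W = 190; half-weight = 95.
Sort by position and accumulate weight:
  km 20 (Northgate, w=20) → cum 20
  km 25 (Southcross, w=80) → cum 100  ≥ 95 → median here
  km 38 (Eastvale, w=50) → cum 150
  km 40 (Westmoor, w=40) → cum 190
Optimal location: km 25.

x = 25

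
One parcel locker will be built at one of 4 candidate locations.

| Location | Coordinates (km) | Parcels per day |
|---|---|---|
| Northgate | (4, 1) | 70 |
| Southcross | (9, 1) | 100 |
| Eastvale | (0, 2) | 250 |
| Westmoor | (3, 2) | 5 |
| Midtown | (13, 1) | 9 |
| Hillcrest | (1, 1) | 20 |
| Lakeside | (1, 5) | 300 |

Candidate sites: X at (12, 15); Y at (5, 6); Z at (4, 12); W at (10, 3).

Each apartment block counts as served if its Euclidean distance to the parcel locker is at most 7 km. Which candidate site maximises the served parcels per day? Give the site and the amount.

Y, covering 745

Coverage radius r = 7 km; a point is covered iff (Δx)²+(Δy)² ≤ 7² = 49.
  X (12, 15): covers {none} → 0
  Y (5, 6): covers {Northgate, Southcross, Eastvale, Westmoor, Hillcrest, Lakeside} → 745
  Z (4, 12): covers {none} → 0
  W (10, 3): covers {Northgate, Southcross, Midtown} → 179
Maximum coverage at Y: 745 parcels per day.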